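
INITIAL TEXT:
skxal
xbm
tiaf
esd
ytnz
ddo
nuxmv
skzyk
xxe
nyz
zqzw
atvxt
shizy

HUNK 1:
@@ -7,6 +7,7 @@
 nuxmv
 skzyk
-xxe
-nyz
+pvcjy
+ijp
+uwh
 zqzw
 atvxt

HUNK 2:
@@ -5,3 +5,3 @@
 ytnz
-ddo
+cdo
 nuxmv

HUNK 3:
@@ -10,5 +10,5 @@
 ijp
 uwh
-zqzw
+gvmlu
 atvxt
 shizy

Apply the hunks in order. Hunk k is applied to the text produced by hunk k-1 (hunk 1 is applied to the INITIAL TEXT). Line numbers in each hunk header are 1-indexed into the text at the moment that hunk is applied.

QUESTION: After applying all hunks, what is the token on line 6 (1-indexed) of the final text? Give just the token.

Answer: cdo

Derivation:
Hunk 1: at line 7 remove [xxe,nyz] add [pvcjy,ijp,uwh] -> 14 lines: skxal xbm tiaf esd ytnz ddo nuxmv skzyk pvcjy ijp uwh zqzw atvxt shizy
Hunk 2: at line 5 remove [ddo] add [cdo] -> 14 lines: skxal xbm tiaf esd ytnz cdo nuxmv skzyk pvcjy ijp uwh zqzw atvxt shizy
Hunk 3: at line 10 remove [zqzw] add [gvmlu] -> 14 lines: skxal xbm tiaf esd ytnz cdo nuxmv skzyk pvcjy ijp uwh gvmlu atvxt shizy
Final line 6: cdo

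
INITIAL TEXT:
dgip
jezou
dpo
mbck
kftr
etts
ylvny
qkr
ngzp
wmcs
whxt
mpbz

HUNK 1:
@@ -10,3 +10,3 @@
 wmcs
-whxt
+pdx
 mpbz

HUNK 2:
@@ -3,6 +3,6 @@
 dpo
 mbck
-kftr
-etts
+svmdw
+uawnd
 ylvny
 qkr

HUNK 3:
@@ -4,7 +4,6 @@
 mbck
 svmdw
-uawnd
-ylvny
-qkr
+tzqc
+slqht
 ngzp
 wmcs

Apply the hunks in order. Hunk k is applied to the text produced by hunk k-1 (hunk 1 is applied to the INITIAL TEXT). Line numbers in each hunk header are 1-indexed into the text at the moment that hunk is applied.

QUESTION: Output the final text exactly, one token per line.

Hunk 1: at line 10 remove [whxt] add [pdx] -> 12 lines: dgip jezou dpo mbck kftr etts ylvny qkr ngzp wmcs pdx mpbz
Hunk 2: at line 3 remove [kftr,etts] add [svmdw,uawnd] -> 12 lines: dgip jezou dpo mbck svmdw uawnd ylvny qkr ngzp wmcs pdx mpbz
Hunk 3: at line 4 remove [uawnd,ylvny,qkr] add [tzqc,slqht] -> 11 lines: dgip jezou dpo mbck svmdw tzqc slqht ngzp wmcs pdx mpbz

Answer: dgip
jezou
dpo
mbck
svmdw
tzqc
slqht
ngzp
wmcs
pdx
mpbz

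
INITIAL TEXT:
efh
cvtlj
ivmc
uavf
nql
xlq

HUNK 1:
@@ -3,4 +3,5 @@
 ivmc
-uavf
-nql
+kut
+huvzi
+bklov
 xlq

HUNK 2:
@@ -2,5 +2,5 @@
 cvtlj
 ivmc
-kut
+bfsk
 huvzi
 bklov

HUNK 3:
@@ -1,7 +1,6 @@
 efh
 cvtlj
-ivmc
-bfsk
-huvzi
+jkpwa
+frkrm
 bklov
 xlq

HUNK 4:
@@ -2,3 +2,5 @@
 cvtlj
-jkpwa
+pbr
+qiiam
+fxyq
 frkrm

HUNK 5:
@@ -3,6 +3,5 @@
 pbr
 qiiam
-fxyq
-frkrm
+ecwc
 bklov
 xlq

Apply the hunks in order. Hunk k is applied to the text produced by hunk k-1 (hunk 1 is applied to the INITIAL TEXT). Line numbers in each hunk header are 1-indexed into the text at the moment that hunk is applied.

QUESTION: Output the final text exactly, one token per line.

Answer: efh
cvtlj
pbr
qiiam
ecwc
bklov
xlq

Derivation:
Hunk 1: at line 3 remove [uavf,nql] add [kut,huvzi,bklov] -> 7 lines: efh cvtlj ivmc kut huvzi bklov xlq
Hunk 2: at line 2 remove [kut] add [bfsk] -> 7 lines: efh cvtlj ivmc bfsk huvzi bklov xlq
Hunk 3: at line 1 remove [ivmc,bfsk,huvzi] add [jkpwa,frkrm] -> 6 lines: efh cvtlj jkpwa frkrm bklov xlq
Hunk 4: at line 2 remove [jkpwa] add [pbr,qiiam,fxyq] -> 8 lines: efh cvtlj pbr qiiam fxyq frkrm bklov xlq
Hunk 5: at line 3 remove [fxyq,frkrm] add [ecwc] -> 7 lines: efh cvtlj pbr qiiam ecwc bklov xlq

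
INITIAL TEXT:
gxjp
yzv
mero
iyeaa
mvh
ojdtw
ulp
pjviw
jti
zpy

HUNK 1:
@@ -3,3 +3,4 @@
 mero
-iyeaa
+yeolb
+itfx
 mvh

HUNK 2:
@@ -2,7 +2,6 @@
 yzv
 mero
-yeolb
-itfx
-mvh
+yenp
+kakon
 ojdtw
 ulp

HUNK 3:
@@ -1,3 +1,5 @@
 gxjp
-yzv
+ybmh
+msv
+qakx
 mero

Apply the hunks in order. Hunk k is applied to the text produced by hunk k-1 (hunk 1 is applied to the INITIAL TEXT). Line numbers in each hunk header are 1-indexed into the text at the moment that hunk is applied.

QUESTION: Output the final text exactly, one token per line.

Hunk 1: at line 3 remove [iyeaa] add [yeolb,itfx] -> 11 lines: gxjp yzv mero yeolb itfx mvh ojdtw ulp pjviw jti zpy
Hunk 2: at line 2 remove [yeolb,itfx,mvh] add [yenp,kakon] -> 10 lines: gxjp yzv mero yenp kakon ojdtw ulp pjviw jti zpy
Hunk 3: at line 1 remove [yzv] add [ybmh,msv,qakx] -> 12 lines: gxjp ybmh msv qakx mero yenp kakon ojdtw ulp pjviw jti zpy

Answer: gxjp
ybmh
msv
qakx
mero
yenp
kakon
ojdtw
ulp
pjviw
jti
zpy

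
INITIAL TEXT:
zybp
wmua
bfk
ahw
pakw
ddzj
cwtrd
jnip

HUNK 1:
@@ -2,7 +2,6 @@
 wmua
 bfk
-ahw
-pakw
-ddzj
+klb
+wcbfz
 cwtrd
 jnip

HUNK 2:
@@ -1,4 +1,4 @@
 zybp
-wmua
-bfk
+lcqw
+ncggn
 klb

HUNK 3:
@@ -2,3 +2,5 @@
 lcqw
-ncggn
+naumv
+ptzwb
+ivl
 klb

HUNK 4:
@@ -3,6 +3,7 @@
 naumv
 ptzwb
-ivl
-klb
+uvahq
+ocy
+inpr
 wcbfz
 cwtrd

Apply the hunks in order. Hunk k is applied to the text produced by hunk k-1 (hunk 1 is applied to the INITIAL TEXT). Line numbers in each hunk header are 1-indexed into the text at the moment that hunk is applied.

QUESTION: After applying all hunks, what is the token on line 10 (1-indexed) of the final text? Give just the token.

Hunk 1: at line 2 remove [ahw,pakw,ddzj] add [klb,wcbfz] -> 7 lines: zybp wmua bfk klb wcbfz cwtrd jnip
Hunk 2: at line 1 remove [wmua,bfk] add [lcqw,ncggn] -> 7 lines: zybp lcqw ncggn klb wcbfz cwtrd jnip
Hunk 3: at line 2 remove [ncggn] add [naumv,ptzwb,ivl] -> 9 lines: zybp lcqw naumv ptzwb ivl klb wcbfz cwtrd jnip
Hunk 4: at line 3 remove [ivl,klb] add [uvahq,ocy,inpr] -> 10 lines: zybp lcqw naumv ptzwb uvahq ocy inpr wcbfz cwtrd jnip
Final line 10: jnip

Answer: jnip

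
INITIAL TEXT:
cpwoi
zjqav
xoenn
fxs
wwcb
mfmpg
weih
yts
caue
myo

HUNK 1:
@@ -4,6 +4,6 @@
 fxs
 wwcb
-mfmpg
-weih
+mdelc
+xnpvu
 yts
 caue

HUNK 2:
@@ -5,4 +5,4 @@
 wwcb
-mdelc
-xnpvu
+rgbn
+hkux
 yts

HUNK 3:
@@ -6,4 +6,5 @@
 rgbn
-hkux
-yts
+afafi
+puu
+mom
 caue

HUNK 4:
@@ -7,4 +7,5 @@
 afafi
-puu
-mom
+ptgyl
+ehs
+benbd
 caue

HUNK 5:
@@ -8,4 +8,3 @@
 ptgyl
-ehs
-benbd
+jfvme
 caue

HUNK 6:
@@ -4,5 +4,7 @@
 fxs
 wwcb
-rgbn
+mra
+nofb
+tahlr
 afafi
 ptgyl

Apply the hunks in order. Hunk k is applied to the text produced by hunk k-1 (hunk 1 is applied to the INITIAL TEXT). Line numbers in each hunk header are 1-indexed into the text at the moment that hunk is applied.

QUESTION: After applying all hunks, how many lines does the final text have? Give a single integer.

Hunk 1: at line 4 remove [mfmpg,weih] add [mdelc,xnpvu] -> 10 lines: cpwoi zjqav xoenn fxs wwcb mdelc xnpvu yts caue myo
Hunk 2: at line 5 remove [mdelc,xnpvu] add [rgbn,hkux] -> 10 lines: cpwoi zjqav xoenn fxs wwcb rgbn hkux yts caue myo
Hunk 3: at line 6 remove [hkux,yts] add [afafi,puu,mom] -> 11 lines: cpwoi zjqav xoenn fxs wwcb rgbn afafi puu mom caue myo
Hunk 4: at line 7 remove [puu,mom] add [ptgyl,ehs,benbd] -> 12 lines: cpwoi zjqav xoenn fxs wwcb rgbn afafi ptgyl ehs benbd caue myo
Hunk 5: at line 8 remove [ehs,benbd] add [jfvme] -> 11 lines: cpwoi zjqav xoenn fxs wwcb rgbn afafi ptgyl jfvme caue myo
Hunk 6: at line 4 remove [rgbn] add [mra,nofb,tahlr] -> 13 lines: cpwoi zjqav xoenn fxs wwcb mra nofb tahlr afafi ptgyl jfvme caue myo
Final line count: 13

Answer: 13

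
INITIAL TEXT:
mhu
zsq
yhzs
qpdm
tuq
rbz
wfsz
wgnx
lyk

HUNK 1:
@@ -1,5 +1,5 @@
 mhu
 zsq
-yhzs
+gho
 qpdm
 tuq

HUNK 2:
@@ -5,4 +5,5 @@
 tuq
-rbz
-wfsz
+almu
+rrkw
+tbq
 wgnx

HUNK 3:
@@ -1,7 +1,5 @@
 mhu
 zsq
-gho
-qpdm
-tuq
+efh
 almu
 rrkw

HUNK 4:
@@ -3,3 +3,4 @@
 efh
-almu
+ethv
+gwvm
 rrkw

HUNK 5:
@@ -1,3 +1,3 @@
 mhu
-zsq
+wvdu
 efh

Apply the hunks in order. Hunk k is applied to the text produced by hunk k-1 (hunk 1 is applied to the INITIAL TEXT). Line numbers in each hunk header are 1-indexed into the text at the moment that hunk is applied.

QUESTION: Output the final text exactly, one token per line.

Hunk 1: at line 1 remove [yhzs] add [gho] -> 9 lines: mhu zsq gho qpdm tuq rbz wfsz wgnx lyk
Hunk 2: at line 5 remove [rbz,wfsz] add [almu,rrkw,tbq] -> 10 lines: mhu zsq gho qpdm tuq almu rrkw tbq wgnx lyk
Hunk 3: at line 1 remove [gho,qpdm,tuq] add [efh] -> 8 lines: mhu zsq efh almu rrkw tbq wgnx lyk
Hunk 4: at line 3 remove [almu] add [ethv,gwvm] -> 9 lines: mhu zsq efh ethv gwvm rrkw tbq wgnx lyk
Hunk 5: at line 1 remove [zsq] add [wvdu] -> 9 lines: mhu wvdu efh ethv gwvm rrkw tbq wgnx lyk

Answer: mhu
wvdu
efh
ethv
gwvm
rrkw
tbq
wgnx
lyk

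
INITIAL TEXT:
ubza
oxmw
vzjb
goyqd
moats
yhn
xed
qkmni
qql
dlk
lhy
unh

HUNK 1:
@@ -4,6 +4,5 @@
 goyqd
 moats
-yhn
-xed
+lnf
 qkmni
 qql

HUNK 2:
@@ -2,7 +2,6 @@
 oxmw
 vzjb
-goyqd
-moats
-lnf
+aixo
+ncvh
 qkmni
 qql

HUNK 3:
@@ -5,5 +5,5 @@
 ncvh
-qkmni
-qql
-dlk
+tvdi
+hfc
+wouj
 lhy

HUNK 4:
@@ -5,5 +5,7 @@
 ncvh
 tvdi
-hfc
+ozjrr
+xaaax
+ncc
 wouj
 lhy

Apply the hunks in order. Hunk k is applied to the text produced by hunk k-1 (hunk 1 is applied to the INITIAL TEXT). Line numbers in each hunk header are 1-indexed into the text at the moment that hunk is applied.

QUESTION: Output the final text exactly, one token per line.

Answer: ubza
oxmw
vzjb
aixo
ncvh
tvdi
ozjrr
xaaax
ncc
wouj
lhy
unh

Derivation:
Hunk 1: at line 4 remove [yhn,xed] add [lnf] -> 11 lines: ubza oxmw vzjb goyqd moats lnf qkmni qql dlk lhy unh
Hunk 2: at line 2 remove [goyqd,moats,lnf] add [aixo,ncvh] -> 10 lines: ubza oxmw vzjb aixo ncvh qkmni qql dlk lhy unh
Hunk 3: at line 5 remove [qkmni,qql,dlk] add [tvdi,hfc,wouj] -> 10 lines: ubza oxmw vzjb aixo ncvh tvdi hfc wouj lhy unh
Hunk 4: at line 5 remove [hfc] add [ozjrr,xaaax,ncc] -> 12 lines: ubza oxmw vzjb aixo ncvh tvdi ozjrr xaaax ncc wouj lhy unh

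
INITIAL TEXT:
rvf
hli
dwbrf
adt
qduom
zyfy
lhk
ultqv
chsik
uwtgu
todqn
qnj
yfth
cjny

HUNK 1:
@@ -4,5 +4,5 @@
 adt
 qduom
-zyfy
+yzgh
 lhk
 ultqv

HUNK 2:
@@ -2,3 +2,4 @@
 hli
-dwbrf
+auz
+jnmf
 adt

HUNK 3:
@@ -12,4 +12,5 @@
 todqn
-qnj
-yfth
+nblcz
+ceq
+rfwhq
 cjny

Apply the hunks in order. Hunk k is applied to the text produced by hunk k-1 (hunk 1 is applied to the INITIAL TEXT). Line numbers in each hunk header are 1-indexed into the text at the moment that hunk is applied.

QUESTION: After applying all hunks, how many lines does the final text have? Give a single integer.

Hunk 1: at line 4 remove [zyfy] add [yzgh] -> 14 lines: rvf hli dwbrf adt qduom yzgh lhk ultqv chsik uwtgu todqn qnj yfth cjny
Hunk 2: at line 2 remove [dwbrf] add [auz,jnmf] -> 15 lines: rvf hli auz jnmf adt qduom yzgh lhk ultqv chsik uwtgu todqn qnj yfth cjny
Hunk 3: at line 12 remove [qnj,yfth] add [nblcz,ceq,rfwhq] -> 16 lines: rvf hli auz jnmf adt qduom yzgh lhk ultqv chsik uwtgu todqn nblcz ceq rfwhq cjny
Final line count: 16

Answer: 16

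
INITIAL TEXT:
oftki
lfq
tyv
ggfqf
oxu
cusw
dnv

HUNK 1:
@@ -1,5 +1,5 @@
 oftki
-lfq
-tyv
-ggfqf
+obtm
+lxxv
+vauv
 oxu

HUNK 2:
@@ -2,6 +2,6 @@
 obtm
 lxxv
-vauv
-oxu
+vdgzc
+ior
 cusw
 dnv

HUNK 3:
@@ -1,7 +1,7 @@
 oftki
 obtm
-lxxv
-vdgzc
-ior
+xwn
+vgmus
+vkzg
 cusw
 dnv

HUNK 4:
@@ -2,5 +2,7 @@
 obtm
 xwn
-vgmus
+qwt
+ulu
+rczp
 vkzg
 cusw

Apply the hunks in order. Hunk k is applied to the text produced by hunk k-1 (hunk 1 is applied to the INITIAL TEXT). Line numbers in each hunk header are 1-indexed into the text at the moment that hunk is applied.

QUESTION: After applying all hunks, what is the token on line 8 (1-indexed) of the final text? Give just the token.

Answer: cusw

Derivation:
Hunk 1: at line 1 remove [lfq,tyv,ggfqf] add [obtm,lxxv,vauv] -> 7 lines: oftki obtm lxxv vauv oxu cusw dnv
Hunk 2: at line 2 remove [vauv,oxu] add [vdgzc,ior] -> 7 lines: oftki obtm lxxv vdgzc ior cusw dnv
Hunk 3: at line 1 remove [lxxv,vdgzc,ior] add [xwn,vgmus,vkzg] -> 7 lines: oftki obtm xwn vgmus vkzg cusw dnv
Hunk 4: at line 2 remove [vgmus] add [qwt,ulu,rczp] -> 9 lines: oftki obtm xwn qwt ulu rczp vkzg cusw dnv
Final line 8: cusw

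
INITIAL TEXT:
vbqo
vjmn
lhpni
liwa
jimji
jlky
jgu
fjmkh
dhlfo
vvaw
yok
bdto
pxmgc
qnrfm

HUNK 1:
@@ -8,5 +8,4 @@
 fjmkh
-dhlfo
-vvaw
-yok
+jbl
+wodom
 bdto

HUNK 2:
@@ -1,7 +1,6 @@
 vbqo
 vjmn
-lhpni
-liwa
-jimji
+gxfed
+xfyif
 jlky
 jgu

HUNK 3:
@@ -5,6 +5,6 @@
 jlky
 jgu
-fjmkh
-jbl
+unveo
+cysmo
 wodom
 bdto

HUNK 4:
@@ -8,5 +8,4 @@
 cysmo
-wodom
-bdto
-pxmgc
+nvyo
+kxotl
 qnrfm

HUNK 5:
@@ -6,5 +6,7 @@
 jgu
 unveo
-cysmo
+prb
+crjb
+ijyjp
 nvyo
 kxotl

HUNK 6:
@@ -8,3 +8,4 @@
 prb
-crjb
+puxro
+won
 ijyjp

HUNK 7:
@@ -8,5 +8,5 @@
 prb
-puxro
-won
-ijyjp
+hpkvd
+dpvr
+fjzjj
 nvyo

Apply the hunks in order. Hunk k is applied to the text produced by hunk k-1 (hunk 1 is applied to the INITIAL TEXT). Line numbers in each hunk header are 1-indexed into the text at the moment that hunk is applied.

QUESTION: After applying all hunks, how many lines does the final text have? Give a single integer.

Hunk 1: at line 8 remove [dhlfo,vvaw,yok] add [jbl,wodom] -> 13 lines: vbqo vjmn lhpni liwa jimji jlky jgu fjmkh jbl wodom bdto pxmgc qnrfm
Hunk 2: at line 1 remove [lhpni,liwa,jimji] add [gxfed,xfyif] -> 12 lines: vbqo vjmn gxfed xfyif jlky jgu fjmkh jbl wodom bdto pxmgc qnrfm
Hunk 3: at line 5 remove [fjmkh,jbl] add [unveo,cysmo] -> 12 lines: vbqo vjmn gxfed xfyif jlky jgu unveo cysmo wodom bdto pxmgc qnrfm
Hunk 4: at line 8 remove [wodom,bdto,pxmgc] add [nvyo,kxotl] -> 11 lines: vbqo vjmn gxfed xfyif jlky jgu unveo cysmo nvyo kxotl qnrfm
Hunk 5: at line 6 remove [cysmo] add [prb,crjb,ijyjp] -> 13 lines: vbqo vjmn gxfed xfyif jlky jgu unveo prb crjb ijyjp nvyo kxotl qnrfm
Hunk 6: at line 8 remove [crjb] add [puxro,won] -> 14 lines: vbqo vjmn gxfed xfyif jlky jgu unveo prb puxro won ijyjp nvyo kxotl qnrfm
Hunk 7: at line 8 remove [puxro,won,ijyjp] add [hpkvd,dpvr,fjzjj] -> 14 lines: vbqo vjmn gxfed xfyif jlky jgu unveo prb hpkvd dpvr fjzjj nvyo kxotl qnrfm
Final line count: 14

Answer: 14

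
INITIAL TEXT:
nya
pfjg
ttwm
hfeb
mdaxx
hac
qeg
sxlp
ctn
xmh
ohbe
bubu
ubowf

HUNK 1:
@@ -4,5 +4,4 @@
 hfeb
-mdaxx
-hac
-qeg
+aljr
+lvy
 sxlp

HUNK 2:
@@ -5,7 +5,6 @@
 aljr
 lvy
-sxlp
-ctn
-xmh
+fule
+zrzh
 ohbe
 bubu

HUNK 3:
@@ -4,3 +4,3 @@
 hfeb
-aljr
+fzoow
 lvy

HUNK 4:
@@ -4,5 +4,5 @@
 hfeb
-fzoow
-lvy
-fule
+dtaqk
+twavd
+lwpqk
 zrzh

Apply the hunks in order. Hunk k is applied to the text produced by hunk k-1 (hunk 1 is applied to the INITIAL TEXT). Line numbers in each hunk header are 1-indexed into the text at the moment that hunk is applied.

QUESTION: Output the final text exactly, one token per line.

Answer: nya
pfjg
ttwm
hfeb
dtaqk
twavd
lwpqk
zrzh
ohbe
bubu
ubowf

Derivation:
Hunk 1: at line 4 remove [mdaxx,hac,qeg] add [aljr,lvy] -> 12 lines: nya pfjg ttwm hfeb aljr lvy sxlp ctn xmh ohbe bubu ubowf
Hunk 2: at line 5 remove [sxlp,ctn,xmh] add [fule,zrzh] -> 11 lines: nya pfjg ttwm hfeb aljr lvy fule zrzh ohbe bubu ubowf
Hunk 3: at line 4 remove [aljr] add [fzoow] -> 11 lines: nya pfjg ttwm hfeb fzoow lvy fule zrzh ohbe bubu ubowf
Hunk 4: at line 4 remove [fzoow,lvy,fule] add [dtaqk,twavd,lwpqk] -> 11 lines: nya pfjg ttwm hfeb dtaqk twavd lwpqk zrzh ohbe bubu ubowf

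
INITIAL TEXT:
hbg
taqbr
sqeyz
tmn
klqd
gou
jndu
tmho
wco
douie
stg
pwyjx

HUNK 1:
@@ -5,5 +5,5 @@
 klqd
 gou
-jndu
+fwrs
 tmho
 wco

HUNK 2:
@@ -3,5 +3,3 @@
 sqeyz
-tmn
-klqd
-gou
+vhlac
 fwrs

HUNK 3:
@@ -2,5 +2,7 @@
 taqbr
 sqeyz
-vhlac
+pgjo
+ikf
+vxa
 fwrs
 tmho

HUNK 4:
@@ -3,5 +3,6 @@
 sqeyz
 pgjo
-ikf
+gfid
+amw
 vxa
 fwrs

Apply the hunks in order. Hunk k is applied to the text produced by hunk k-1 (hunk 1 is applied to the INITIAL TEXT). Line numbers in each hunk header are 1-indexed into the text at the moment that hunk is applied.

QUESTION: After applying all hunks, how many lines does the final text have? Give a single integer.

Answer: 13

Derivation:
Hunk 1: at line 5 remove [jndu] add [fwrs] -> 12 lines: hbg taqbr sqeyz tmn klqd gou fwrs tmho wco douie stg pwyjx
Hunk 2: at line 3 remove [tmn,klqd,gou] add [vhlac] -> 10 lines: hbg taqbr sqeyz vhlac fwrs tmho wco douie stg pwyjx
Hunk 3: at line 2 remove [vhlac] add [pgjo,ikf,vxa] -> 12 lines: hbg taqbr sqeyz pgjo ikf vxa fwrs tmho wco douie stg pwyjx
Hunk 4: at line 3 remove [ikf] add [gfid,amw] -> 13 lines: hbg taqbr sqeyz pgjo gfid amw vxa fwrs tmho wco douie stg pwyjx
Final line count: 13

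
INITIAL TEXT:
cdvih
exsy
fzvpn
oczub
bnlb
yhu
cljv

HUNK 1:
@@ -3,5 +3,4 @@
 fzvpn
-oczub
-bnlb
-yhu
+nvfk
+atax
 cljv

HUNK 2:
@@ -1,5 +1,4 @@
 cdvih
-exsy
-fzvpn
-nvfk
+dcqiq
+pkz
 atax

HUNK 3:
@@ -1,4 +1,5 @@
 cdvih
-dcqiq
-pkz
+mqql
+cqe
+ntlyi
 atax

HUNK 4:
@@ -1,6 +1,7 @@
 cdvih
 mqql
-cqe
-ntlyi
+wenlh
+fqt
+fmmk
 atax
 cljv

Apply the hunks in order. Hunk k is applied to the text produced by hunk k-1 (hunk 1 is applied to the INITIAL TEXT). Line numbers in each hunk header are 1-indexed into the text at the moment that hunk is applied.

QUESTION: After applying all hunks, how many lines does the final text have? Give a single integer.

Hunk 1: at line 3 remove [oczub,bnlb,yhu] add [nvfk,atax] -> 6 lines: cdvih exsy fzvpn nvfk atax cljv
Hunk 2: at line 1 remove [exsy,fzvpn,nvfk] add [dcqiq,pkz] -> 5 lines: cdvih dcqiq pkz atax cljv
Hunk 3: at line 1 remove [dcqiq,pkz] add [mqql,cqe,ntlyi] -> 6 lines: cdvih mqql cqe ntlyi atax cljv
Hunk 4: at line 1 remove [cqe,ntlyi] add [wenlh,fqt,fmmk] -> 7 lines: cdvih mqql wenlh fqt fmmk atax cljv
Final line count: 7

Answer: 7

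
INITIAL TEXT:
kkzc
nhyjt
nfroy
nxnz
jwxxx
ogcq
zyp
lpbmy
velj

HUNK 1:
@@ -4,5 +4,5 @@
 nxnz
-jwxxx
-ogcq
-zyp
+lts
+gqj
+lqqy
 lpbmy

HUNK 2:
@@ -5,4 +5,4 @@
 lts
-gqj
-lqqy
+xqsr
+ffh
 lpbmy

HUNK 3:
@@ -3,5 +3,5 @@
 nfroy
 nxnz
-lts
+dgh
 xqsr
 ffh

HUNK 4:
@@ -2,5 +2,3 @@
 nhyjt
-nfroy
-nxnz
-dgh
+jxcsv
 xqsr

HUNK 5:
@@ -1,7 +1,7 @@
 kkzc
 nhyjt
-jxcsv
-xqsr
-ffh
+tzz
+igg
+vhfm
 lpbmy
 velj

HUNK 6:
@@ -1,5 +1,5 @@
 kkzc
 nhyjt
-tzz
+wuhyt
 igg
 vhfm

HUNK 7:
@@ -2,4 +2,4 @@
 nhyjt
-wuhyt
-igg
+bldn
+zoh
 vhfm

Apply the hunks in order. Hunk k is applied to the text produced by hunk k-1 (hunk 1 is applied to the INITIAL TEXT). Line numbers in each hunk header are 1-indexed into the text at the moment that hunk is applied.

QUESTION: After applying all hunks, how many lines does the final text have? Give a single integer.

Answer: 7

Derivation:
Hunk 1: at line 4 remove [jwxxx,ogcq,zyp] add [lts,gqj,lqqy] -> 9 lines: kkzc nhyjt nfroy nxnz lts gqj lqqy lpbmy velj
Hunk 2: at line 5 remove [gqj,lqqy] add [xqsr,ffh] -> 9 lines: kkzc nhyjt nfroy nxnz lts xqsr ffh lpbmy velj
Hunk 3: at line 3 remove [lts] add [dgh] -> 9 lines: kkzc nhyjt nfroy nxnz dgh xqsr ffh lpbmy velj
Hunk 4: at line 2 remove [nfroy,nxnz,dgh] add [jxcsv] -> 7 lines: kkzc nhyjt jxcsv xqsr ffh lpbmy velj
Hunk 5: at line 1 remove [jxcsv,xqsr,ffh] add [tzz,igg,vhfm] -> 7 lines: kkzc nhyjt tzz igg vhfm lpbmy velj
Hunk 6: at line 1 remove [tzz] add [wuhyt] -> 7 lines: kkzc nhyjt wuhyt igg vhfm lpbmy velj
Hunk 7: at line 2 remove [wuhyt,igg] add [bldn,zoh] -> 7 lines: kkzc nhyjt bldn zoh vhfm lpbmy velj
Final line count: 7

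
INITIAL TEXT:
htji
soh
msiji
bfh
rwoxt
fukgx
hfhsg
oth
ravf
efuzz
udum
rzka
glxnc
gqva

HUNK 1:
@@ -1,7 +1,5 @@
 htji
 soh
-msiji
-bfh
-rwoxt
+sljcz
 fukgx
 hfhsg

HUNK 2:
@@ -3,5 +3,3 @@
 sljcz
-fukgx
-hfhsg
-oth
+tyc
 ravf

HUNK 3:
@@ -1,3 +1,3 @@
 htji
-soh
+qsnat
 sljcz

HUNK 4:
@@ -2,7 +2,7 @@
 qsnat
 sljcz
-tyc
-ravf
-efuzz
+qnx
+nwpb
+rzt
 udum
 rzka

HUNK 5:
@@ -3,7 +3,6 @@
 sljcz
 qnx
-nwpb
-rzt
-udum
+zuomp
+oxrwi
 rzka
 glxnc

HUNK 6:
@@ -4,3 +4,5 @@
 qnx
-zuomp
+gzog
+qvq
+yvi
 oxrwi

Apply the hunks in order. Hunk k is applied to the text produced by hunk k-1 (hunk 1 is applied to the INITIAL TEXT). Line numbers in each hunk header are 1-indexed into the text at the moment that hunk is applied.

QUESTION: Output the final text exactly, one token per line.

Answer: htji
qsnat
sljcz
qnx
gzog
qvq
yvi
oxrwi
rzka
glxnc
gqva

Derivation:
Hunk 1: at line 1 remove [msiji,bfh,rwoxt] add [sljcz] -> 12 lines: htji soh sljcz fukgx hfhsg oth ravf efuzz udum rzka glxnc gqva
Hunk 2: at line 3 remove [fukgx,hfhsg,oth] add [tyc] -> 10 lines: htji soh sljcz tyc ravf efuzz udum rzka glxnc gqva
Hunk 3: at line 1 remove [soh] add [qsnat] -> 10 lines: htji qsnat sljcz tyc ravf efuzz udum rzka glxnc gqva
Hunk 4: at line 2 remove [tyc,ravf,efuzz] add [qnx,nwpb,rzt] -> 10 lines: htji qsnat sljcz qnx nwpb rzt udum rzka glxnc gqva
Hunk 5: at line 3 remove [nwpb,rzt,udum] add [zuomp,oxrwi] -> 9 lines: htji qsnat sljcz qnx zuomp oxrwi rzka glxnc gqva
Hunk 6: at line 4 remove [zuomp] add [gzog,qvq,yvi] -> 11 lines: htji qsnat sljcz qnx gzog qvq yvi oxrwi rzka glxnc gqva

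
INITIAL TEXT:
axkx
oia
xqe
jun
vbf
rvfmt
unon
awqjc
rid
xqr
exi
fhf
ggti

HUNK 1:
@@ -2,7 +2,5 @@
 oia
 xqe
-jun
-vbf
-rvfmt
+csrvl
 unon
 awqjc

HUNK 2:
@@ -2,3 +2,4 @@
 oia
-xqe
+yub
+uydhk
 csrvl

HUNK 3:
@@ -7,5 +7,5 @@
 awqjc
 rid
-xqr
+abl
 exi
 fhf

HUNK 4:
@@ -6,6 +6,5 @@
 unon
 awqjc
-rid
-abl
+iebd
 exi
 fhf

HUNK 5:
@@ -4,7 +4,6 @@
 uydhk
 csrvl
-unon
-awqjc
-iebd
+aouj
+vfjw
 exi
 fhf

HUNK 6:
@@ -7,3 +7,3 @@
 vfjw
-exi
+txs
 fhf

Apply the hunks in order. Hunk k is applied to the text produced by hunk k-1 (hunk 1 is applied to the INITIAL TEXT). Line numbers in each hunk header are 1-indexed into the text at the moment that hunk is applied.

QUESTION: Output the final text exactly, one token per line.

Answer: axkx
oia
yub
uydhk
csrvl
aouj
vfjw
txs
fhf
ggti

Derivation:
Hunk 1: at line 2 remove [jun,vbf,rvfmt] add [csrvl] -> 11 lines: axkx oia xqe csrvl unon awqjc rid xqr exi fhf ggti
Hunk 2: at line 2 remove [xqe] add [yub,uydhk] -> 12 lines: axkx oia yub uydhk csrvl unon awqjc rid xqr exi fhf ggti
Hunk 3: at line 7 remove [xqr] add [abl] -> 12 lines: axkx oia yub uydhk csrvl unon awqjc rid abl exi fhf ggti
Hunk 4: at line 6 remove [rid,abl] add [iebd] -> 11 lines: axkx oia yub uydhk csrvl unon awqjc iebd exi fhf ggti
Hunk 5: at line 4 remove [unon,awqjc,iebd] add [aouj,vfjw] -> 10 lines: axkx oia yub uydhk csrvl aouj vfjw exi fhf ggti
Hunk 6: at line 7 remove [exi] add [txs] -> 10 lines: axkx oia yub uydhk csrvl aouj vfjw txs fhf ggti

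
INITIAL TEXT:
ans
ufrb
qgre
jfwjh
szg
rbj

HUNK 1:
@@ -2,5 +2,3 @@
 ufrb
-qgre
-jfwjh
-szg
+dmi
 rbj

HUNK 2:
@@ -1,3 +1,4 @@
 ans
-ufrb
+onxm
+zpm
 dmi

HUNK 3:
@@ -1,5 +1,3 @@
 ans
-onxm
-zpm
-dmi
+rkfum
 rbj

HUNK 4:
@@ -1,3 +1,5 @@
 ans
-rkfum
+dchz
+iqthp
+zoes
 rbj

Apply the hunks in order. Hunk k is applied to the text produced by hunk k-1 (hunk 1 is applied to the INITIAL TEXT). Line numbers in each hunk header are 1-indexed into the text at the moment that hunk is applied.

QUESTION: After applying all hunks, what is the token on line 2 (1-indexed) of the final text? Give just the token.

Hunk 1: at line 2 remove [qgre,jfwjh,szg] add [dmi] -> 4 lines: ans ufrb dmi rbj
Hunk 2: at line 1 remove [ufrb] add [onxm,zpm] -> 5 lines: ans onxm zpm dmi rbj
Hunk 3: at line 1 remove [onxm,zpm,dmi] add [rkfum] -> 3 lines: ans rkfum rbj
Hunk 4: at line 1 remove [rkfum] add [dchz,iqthp,zoes] -> 5 lines: ans dchz iqthp zoes rbj
Final line 2: dchz

Answer: dchz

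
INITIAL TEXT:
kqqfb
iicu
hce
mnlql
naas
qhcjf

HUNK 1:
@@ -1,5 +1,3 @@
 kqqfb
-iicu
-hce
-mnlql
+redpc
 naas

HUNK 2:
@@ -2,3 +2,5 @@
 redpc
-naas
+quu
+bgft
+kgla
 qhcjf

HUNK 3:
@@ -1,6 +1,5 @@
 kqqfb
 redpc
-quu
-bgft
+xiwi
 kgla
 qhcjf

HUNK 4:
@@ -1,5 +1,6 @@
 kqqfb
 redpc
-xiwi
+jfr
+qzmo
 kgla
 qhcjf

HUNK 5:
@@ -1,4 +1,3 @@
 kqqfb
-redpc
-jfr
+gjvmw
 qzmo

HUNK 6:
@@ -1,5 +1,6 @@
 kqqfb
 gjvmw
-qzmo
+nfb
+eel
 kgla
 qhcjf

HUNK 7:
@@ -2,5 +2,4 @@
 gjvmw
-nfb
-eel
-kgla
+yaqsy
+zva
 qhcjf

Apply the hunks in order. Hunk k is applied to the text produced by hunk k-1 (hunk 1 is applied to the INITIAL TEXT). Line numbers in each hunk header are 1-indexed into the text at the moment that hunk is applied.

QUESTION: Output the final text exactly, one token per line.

Hunk 1: at line 1 remove [iicu,hce,mnlql] add [redpc] -> 4 lines: kqqfb redpc naas qhcjf
Hunk 2: at line 2 remove [naas] add [quu,bgft,kgla] -> 6 lines: kqqfb redpc quu bgft kgla qhcjf
Hunk 3: at line 1 remove [quu,bgft] add [xiwi] -> 5 lines: kqqfb redpc xiwi kgla qhcjf
Hunk 4: at line 1 remove [xiwi] add [jfr,qzmo] -> 6 lines: kqqfb redpc jfr qzmo kgla qhcjf
Hunk 5: at line 1 remove [redpc,jfr] add [gjvmw] -> 5 lines: kqqfb gjvmw qzmo kgla qhcjf
Hunk 6: at line 1 remove [qzmo] add [nfb,eel] -> 6 lines: kqqfb gjvmw nfb eel kgla qhcjf
Hunk 7: at line 2 remove [nfb,eel,kgla] add [yaqsy,zva] -> 5 lines: kqqfb gjvmw yaqsy zva qhcjf

Answer: kqqfb
gjvmw
yaqsy
zva
qhcjf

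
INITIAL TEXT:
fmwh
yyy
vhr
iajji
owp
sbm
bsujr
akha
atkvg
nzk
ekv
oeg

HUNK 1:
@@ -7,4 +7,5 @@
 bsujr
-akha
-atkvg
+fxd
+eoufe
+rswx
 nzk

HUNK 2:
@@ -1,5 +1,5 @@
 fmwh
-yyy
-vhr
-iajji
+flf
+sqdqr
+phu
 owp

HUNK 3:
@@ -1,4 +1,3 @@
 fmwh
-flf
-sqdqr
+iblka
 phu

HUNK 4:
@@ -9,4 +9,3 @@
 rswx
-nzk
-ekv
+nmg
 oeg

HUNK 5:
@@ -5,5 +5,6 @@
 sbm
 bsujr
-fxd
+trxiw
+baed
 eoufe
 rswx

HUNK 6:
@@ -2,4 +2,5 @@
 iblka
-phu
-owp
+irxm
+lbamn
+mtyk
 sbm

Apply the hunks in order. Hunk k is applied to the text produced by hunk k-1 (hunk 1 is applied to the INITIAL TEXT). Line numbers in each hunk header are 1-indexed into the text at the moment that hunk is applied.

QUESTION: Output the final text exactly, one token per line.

Answer: fmwh
iblka
irxm
lbamn
mtyk
sbm
bsujr
trxiw
baed
eoufe
rswx
nmg
oeg

Derivation:
Hunk 1: at line 7 remove [akha,atkvg] add [fxd,eoufe,rswx] -> 13 lines: fmwh yyy vhr iajji owp sbm bsujr fxd eoufe rswx nzk ekv oeg
Hunk 2: at line 1 remove [yyy,vhr,iajji] add [flf,sqdqr,phu] -> 13 lines: fmwh flf sqdqr phu owp sbm bsujr fxd eoufe rswx nzk ekv oeg
Hunk 3: at line 1 remove [flf,sqdqr] add [iblka] -> 12 lines: fmwh iblka phu owp sbm bsujr fxd eoufe rswx nzk ekv oeg
Hunk 4: at line 9 remove [nzk,ekv] add [nmg] -> 11 lines: fmwh iblka phu owp sbm bsujr fxd eoufe rswx nmg oeg
Hunk 5: at line 5 remove [fxd] add [trxiw,baed] -> 12 lines: fmwh iblka phu owp sbm bsujr trxiw baed eoufe rswx nmg oeg
Hunk 6: at line 2 remove [phu,owp] add [irxm,lbamn,mtyk] -> 13 lines: fmwh iblka irxm lbamn mtyk sbm bsujr trxiw baed eoufe rswx nmg oeg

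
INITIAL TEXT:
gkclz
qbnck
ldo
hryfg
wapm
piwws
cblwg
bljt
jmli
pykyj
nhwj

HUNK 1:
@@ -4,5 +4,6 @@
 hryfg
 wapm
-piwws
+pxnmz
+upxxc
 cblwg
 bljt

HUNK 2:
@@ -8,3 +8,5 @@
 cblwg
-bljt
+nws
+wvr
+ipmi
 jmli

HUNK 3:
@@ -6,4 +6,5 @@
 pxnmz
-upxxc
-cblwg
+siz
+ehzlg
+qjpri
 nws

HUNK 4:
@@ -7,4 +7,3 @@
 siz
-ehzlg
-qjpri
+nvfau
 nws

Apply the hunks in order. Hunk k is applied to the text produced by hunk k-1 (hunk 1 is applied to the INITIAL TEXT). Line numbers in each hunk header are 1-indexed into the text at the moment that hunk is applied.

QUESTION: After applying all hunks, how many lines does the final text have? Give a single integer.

Answer: 14

Derivation:
Hunk 1: at line 4 remove [piwws] add [pxnmz,upxxc] -> 12 lines: gkclz qbnck ldo hryfg wapm pxnmz upxxc cblwg bljt jmli pykyj nhwj
Hunk 2: at line 8 remove [bljt] add [nws,wvr,ipmi] -> 14 lines: gkclz qbnck ldo hryfg wapm pxnmz upxxc cblwg nws wvr ipmi jmli pykyj nhwj
Hunk 3: at line 6 remove [upxxc,cblwg] add [siz,ehzlg,qjpri] -> 15 lines: gkclz qbnck ldo hryfg wapm pxnmz siz ehzlg qjpri nws wvr ipmi jmli pykyj nhwj
Hunk 4: at line 7 remove [ehzlg,qjpri] add [nvfau] -> 14 lines: gkclz qbnck ldo hryfg wapm pxnmz siz nvfau nws wvr ipmi jmli pykyj nhwj
Final line count: 14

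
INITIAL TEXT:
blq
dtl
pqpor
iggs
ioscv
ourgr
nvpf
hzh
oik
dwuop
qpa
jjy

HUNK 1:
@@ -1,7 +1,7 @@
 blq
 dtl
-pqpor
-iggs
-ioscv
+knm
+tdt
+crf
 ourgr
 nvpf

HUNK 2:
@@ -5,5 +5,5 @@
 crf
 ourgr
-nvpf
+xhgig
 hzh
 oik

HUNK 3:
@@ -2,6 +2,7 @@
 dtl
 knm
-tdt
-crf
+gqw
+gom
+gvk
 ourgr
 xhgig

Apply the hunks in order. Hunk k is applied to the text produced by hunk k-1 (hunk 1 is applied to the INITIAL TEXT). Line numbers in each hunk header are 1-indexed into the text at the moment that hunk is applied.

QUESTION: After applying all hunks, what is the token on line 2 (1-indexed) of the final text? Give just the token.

Hunk 1: at line 1 remove [pqpor,iggs,ioscv] add [knm,tdt,crf] -> 12 lines: blq dtl knm tdt crf ourgr nvpf hzh oik dwuop qpa jjy
Hunk 2: at line 5 remove [nvpf] add [xhgig] -> 12 lines: blq dtl knm tdt crf ourgr xhgig hzh oik dwuop qpa jjy
Hunk 3: at line 2 remove [tdt,crf] add [gqw,gom,gvk] -> 13 lines: blq dtl knm gqw gom gvk ourgr xhgig hzh oik dwuop qpa jjy
Final line 2: dtl

Answer: dtl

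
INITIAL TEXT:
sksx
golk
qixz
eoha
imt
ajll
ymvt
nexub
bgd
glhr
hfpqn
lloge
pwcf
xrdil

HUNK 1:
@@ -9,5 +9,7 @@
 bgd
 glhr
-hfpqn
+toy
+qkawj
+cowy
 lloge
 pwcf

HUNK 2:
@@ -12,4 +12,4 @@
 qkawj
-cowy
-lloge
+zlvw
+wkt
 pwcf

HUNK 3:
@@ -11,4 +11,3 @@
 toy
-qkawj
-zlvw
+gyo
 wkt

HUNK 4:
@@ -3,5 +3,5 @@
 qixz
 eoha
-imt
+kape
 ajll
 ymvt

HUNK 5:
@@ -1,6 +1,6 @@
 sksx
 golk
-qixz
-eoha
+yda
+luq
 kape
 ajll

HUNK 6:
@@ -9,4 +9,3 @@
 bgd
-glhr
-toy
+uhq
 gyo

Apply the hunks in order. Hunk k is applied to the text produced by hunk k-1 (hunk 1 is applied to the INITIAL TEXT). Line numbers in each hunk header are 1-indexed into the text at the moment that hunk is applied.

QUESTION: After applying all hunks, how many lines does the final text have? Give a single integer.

Answer: 14

Derivation:
Hunk 1: at line 9 remove [hfpqn] add [toy,qkawj,cowy] -> 16 lines: sksx golk qixz eoha imt ajll ymvt nexub bgd glhr toy qkawj cowy lloge pwcf xrdil
Hunk 2: at line 12 remove [cowy,lloge] add [zlvw,wkt] -> 16 lines: sksx golk qixz eoha imt ajll ymvt nexub bgd glhr toy qkawj zlvw wkt pwcf xrdil
Hunk 3: at line 11 remove [qkawj,zlvw] add [gyo] -> 15 lines: sksx golk qixz eoha imt ajll ymvt nexub bgd glhr toy gyo wkt pwcf xrdil
Hunk 4: at line 3 remove [imt] add [kape] -> 15 lines: sksx golk qixz eoha kape ajll ymvt nexub bgd glhr toy gyo wkt pwcf xrdil
Hunk 5: at line 1 remove [qixz,eoha] add [yda,luq] -> 15 lines: sksx golk yda luq kape ajll ymvt nexub bgd glhr toy gyo wkt pwcf xrdil
Hunk 6: at line 9 remove [glhr,toy] add [uhq] -> 14 lines: sksx golk yda luq kape ajll ymvt nexub bgd uhq gyo wkt pwcf xrdil
Final line count: 14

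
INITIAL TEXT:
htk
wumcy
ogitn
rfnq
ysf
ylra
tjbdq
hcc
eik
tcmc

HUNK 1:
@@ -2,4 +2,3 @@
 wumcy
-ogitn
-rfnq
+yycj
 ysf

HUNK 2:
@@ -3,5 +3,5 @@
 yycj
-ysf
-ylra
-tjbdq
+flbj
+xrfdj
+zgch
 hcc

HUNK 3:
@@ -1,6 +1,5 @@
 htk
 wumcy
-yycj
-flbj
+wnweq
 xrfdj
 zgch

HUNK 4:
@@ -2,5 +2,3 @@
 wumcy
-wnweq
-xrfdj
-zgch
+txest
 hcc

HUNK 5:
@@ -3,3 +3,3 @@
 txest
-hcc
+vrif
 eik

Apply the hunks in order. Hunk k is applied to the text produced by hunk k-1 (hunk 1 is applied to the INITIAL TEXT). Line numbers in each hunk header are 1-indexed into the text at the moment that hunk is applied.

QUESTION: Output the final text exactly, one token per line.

Hunk 1: at line 2 remove [ogitn,rfnq] add [yycj] -> 9 lines: htk wumcy yycj ysf ylra tjbdq hcc eik tcmc
Hunk 2: at line 3 remove [ysf,ylra,tjbdq] add [flbj,xrfdj,zgch] -> 9 lines: htk wumcy yycj flbj xrfdj zgch hcc eik tcmc
Hunk 3: at line 1 remove [yycj,flbj] add [wnweq] -> 8 lines: htk wumcy wnweq xrfdj zgch hcc eik tcmc
Hunk 4: at line 2 remove [wnweq,xrfdj,zgch] add [txest] -> 6 lines: htk wumcy txest hcc eik tcmc
Hunk 5: at line 3 remove [hcc] add [vrif] -> 6 lines: htk wumcy txest vrif eik tcmc

Answer: htk
wumcy
txest
vrif
eik
tcmc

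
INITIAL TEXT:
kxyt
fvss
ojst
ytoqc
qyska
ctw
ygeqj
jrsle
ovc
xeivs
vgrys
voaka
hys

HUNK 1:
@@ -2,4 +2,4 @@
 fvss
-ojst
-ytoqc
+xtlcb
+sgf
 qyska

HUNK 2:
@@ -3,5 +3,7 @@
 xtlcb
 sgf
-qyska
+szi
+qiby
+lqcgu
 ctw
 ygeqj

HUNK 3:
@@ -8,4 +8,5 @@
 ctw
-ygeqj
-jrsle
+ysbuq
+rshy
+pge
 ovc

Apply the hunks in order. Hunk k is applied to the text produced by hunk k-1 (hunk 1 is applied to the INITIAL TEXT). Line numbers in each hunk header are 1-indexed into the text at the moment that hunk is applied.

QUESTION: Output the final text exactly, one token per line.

Hunk 1: at line 2 remove [ojst,ytoqc] add [xtlcb,sgf] -> 13 lines: kxyt fvss xtlcb sgf qyska ctw ygeqj jrsle ovc xeivs vgrys voaka hys
Hunk 2: at line 3 remove [qyska] add [szi,qiby,lqcgu] -> 15 lines: kxyt fvss xtlcb sgf szi qiby lqcgu ctw ygeqj jrsle ovc xeivs vgrys voaka hys
Hunk 3: at line 8 remove [ygeqj,jrsle] add [ysbuq,rshy,pge] -> 16 lines: kxyt fvss xtlcb sgf szi qiby lqcgu ctw ysbuq rshy pge ovc xeivs vgrys voaka hys

Answer: kxyt
fvss
xtlcb
sgf
szi
qiby
lqcgu
ctw
ysbuq
rshy
pge
ovc
xeivs
vgrys
voaka
hys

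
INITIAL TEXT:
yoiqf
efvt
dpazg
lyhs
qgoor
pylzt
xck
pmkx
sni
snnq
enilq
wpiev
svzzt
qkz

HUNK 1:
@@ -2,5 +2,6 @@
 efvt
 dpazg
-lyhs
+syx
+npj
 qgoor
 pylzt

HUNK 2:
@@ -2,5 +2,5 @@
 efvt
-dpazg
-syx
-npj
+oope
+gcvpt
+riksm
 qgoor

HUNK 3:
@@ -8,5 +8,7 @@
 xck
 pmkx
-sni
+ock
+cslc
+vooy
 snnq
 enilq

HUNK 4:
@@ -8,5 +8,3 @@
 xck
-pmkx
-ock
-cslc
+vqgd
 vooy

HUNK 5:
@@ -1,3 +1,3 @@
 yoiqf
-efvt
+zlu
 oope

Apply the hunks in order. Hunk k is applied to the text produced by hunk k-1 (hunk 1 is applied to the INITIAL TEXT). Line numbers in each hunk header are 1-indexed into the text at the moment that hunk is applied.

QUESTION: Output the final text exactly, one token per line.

Hunk 1: at line 2 remove [lyhs] add [syx,npj] -> 15 lines: yoiqf efvt dpazg syx npj qgoor pylzt xck pmkx sni snnq enilq wpiev svzzt qkz
Hunk 2: at line 2 remove [dpazg,syx,npj] add [oope,gcvpt,riksm] -> 15 lines: yoiqf efvt oope gcvpt riksm qgoor pylzt xck pmkx sni snnq enilq wpiev svzzt qkz
Hunk 3: at line 8 remove [sni] add [ock,cslc,vooy] -> 17 lines: yoiqf efvt oope gcvpt riksm qgoor pylzt xck pmkx ock cslc vooy snnq enilq wpiev svzzt qkz
Hunk 4: at line 8 remove [pmkx,ock,cslc] add [vqgd] -> 15 lines: yoiqf efvt oope gcvpt riksm qgoor pylzt xck vqgd vooy snnq enilq wpiev svzzt qkz
Hunk 5: at line 1 remove [efvt] add [zlu] -> 15 lines: yoiqf zlu oope gcvpt riksm qgoor pylzt xck vqgd vooy snnq enilq wpiev svzzt qkz

Answer: yoiqf
zlu
oope
gcvpt
riksm
qgoor
pylzt
xck
vqgd
vooy
snnq
enilq
wpiev
svzzt
qkz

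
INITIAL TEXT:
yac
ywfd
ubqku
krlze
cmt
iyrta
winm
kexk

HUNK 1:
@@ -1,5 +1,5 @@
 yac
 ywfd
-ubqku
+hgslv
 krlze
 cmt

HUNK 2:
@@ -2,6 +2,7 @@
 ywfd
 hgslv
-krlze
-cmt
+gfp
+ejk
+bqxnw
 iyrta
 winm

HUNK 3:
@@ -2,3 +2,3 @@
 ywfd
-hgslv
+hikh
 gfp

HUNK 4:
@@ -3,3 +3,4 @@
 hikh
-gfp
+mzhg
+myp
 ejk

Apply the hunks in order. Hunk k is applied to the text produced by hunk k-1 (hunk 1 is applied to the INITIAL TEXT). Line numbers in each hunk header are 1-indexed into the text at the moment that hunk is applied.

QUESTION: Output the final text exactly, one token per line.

Hunk 1: at line 1 remove [ubqku] add [hgslv] -> 8 lines: yac ywfd hgslv krlze cmt iyrta winm kexk
Hunk 2: at line 2 remove [krlze,cmt] add [gfp,ejk,bqxnw] -> 9 lines: yac ywfd hgslv gfp ejk bqxnw iyrta winm kexk
Hunk 3: at line 2 remove [hgslv] add [hikh] -> 9 lines: yac ywfd hikh gfp ejk bqxnw iyrta winm kexk
Hunk 4: at line 3 remove [gfp] add [mzhg,myp] -> 10 lines: yac ywfd hikh mzhg myp ejk bqxnw iyrta winm kexk

Answer: yac
ywfd
hikh
mzhg
myp
ejk
bqxnw
iyrta
winm
kexk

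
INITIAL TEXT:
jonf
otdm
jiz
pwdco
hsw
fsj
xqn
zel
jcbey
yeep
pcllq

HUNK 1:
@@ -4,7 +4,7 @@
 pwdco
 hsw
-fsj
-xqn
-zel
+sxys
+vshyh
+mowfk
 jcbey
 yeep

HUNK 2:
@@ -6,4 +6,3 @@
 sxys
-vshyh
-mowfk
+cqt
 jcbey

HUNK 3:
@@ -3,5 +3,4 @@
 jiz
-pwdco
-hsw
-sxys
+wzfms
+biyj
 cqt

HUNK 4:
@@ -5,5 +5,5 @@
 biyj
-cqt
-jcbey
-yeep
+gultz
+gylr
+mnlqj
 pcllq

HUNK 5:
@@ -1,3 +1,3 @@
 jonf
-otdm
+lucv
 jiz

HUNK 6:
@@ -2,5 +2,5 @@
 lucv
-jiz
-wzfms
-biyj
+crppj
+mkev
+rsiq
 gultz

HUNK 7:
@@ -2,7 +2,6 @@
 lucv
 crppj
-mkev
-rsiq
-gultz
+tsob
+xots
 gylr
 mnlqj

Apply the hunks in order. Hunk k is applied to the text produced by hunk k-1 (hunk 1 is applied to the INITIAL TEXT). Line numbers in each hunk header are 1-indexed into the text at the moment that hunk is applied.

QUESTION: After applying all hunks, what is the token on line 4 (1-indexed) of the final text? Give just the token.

Hunk 1: at line 4 remove [fsj,xqn,zel] add [sxys,vshyh,mowfk] -> 11 lines: jonf otdm jiz pwdco hsw sxys vshyh mowfk jcbey yeep pcllq
Hunk 2: at line 6 remove [vshyh,mowfk] add [cqt] -> 10 lines: jonf otdm jiz pwdco hsw sxys cqt jcbey yeep pcllq
Hunk 3: at line 3 remove [pwdco,hsw,sxys] add [wzfms,biyj] -> 9 lines: jonf otdm jiz wzfms biyj cqt jcbey yeep pcllq
Hunk 4: at line 5 remove [cqt,jcbey,yeep] add [gultz,gylr,mnlqj] -> 9 lines: jonf otdm jiz wzfms biyj gultz gylr mnlqj pcllq
Hunk 5: at line 1 remove [otdm] add [lucv] -> 9 lines: jonf lucv jiz wzfms biyj gultz gylr mnlqj pcllq
Hunk 6: at line 2 remove [jiz,wzfms,biyj] add [crppj,mkev,rsiq] -> 9 lines: jonf lucv crppj mkev rsiq gultz gylr mnlqj pcllq
Hunk 7: at line 2 remove [mkev,rsiq,gultz] add [tsob,xots] -> 8 lines: jonf lucv crppj tsob xots gylr mnlqj pcllq
Final line 4: tsob

Answer: tsob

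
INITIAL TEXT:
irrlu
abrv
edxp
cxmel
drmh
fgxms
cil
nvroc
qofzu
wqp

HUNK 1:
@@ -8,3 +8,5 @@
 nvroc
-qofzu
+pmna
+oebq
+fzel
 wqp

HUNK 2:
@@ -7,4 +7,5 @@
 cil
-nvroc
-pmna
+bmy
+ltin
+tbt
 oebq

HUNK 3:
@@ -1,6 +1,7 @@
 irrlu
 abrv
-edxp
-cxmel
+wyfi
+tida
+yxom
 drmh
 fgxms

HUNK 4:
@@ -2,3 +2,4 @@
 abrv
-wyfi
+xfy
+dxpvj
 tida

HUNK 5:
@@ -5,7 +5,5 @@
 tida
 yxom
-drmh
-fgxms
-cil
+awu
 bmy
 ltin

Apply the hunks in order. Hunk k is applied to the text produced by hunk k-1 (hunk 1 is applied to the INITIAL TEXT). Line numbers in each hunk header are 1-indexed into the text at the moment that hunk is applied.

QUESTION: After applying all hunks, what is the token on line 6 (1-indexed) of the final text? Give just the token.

Hunk 1: at line 8 remove [qofzu] add [pmna,oebq,fzel] -> 12 lines: irrlu abrv edxp cxmel drmh fgxms cil nvroc pmna oebq fzel wqp
Hunk 2: at line 7 remove [nvroc,pmna] add [bmy,ltin,tbt] -> 13 lines: irrlu abrv edxp cxmel drmh fgxms cil bmy ltin tbt oebq fzel wqp
Hunk 3: at line 1 remove [edxp,cxmel] add [wyfi,tida,yxom] -> 14 lines: irrlu abrv wyfi tida yxom drmh fgxms cil bmy ltin tbt oebq fzel wqp
Hunk 4: at line 2 remove [wyfi] add [xfy,dxpvj] -> 15 lines: irrlu abrv xfy dxpvj tida yxom drmh fgxms cil bmy ltin tbt oebq fzel wqp
Hunk 5: at line 5 remove [drmh,fgxms,cil] add [awu] -> 13 lines: irrlu abrv xfy dxpvj tida yxom awu bmy ltin tbt oebq fzel wqp
Final line 6: yxom

Answer: yxom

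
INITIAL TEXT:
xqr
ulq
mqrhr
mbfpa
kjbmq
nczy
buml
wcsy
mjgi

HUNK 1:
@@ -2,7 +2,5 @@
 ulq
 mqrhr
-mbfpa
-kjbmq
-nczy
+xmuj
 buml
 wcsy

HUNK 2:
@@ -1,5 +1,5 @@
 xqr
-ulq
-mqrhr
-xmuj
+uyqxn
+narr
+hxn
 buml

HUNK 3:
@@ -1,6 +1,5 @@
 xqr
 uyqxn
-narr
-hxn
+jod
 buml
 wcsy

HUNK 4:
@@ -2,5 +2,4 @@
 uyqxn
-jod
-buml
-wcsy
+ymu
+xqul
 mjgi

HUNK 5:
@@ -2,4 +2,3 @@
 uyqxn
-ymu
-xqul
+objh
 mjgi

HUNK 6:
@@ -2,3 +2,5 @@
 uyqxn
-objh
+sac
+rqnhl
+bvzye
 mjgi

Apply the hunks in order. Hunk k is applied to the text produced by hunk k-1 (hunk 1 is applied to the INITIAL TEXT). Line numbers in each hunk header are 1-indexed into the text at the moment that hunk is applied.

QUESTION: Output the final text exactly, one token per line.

Hunk 1: at line 2 remove [mbfpa,kjbmq,nczy] add [xmuj] -> 7 lines: xqr ulq mqrhr xmuj buml wcsy mjgi
Hunk 2: at line 1 remove [ulq,mqrhr,xmuj] add [uyqxn,narr,hxn] -> 7 lines: xqr uyqxn narr hxn buml wcsy mjgi
Hunk 3: at line 1 remove [narr,hxn] add [jod] -> 6 lines: xqr uyqxn jod buml wcsy mjgi
Hunk 4: at line 2 remove [jod,buml,wcsy] add [ymu,xqul] -> 5 lines: xqr uyqxn ymu xqul mjgi
Hunk 5: at line 2 remove [ymu,xqul] add [objh] -> 4 lines: xqr uyqxn objh mjgi
Hunk 6: at line 2 remove [objh] add [sac,rqnhl,bvzye] -> 6 lines: xqr uyqxn sac rqnhl bvzye mjgi

Answer: xqr
uyqxn
sac
rqnhl
bvzye
mjgi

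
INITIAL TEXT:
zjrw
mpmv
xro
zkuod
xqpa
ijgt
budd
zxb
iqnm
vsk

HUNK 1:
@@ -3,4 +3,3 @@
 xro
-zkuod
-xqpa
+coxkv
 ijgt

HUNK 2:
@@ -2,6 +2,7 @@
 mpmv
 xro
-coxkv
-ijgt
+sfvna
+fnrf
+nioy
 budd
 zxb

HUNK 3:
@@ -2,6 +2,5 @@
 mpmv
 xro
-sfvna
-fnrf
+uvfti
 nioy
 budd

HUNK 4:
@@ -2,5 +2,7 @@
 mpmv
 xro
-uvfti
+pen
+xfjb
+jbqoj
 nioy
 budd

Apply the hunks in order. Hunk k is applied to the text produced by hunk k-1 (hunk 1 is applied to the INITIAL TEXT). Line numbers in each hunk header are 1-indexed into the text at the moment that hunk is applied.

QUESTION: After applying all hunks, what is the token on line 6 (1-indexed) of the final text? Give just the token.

Hunk 1: at line 3 remove [zkuod,xqpa] add [coxkv] -> 9 lines: zjrw mpmv xro coxkv ijgt budd zxb iqnm vsk
Hunk 2: at line 2 remove [coxkv,ijgt] add [sfvna,fnrf,nioy] -> 10 lines: zjrw mpmv xro sfvna fnrf nioy budd zxb iqnm vsk
Hunk 3: at line 2 remove [sfvna,fnrf] add [uvfti] -> 9 lines: zjrw mpmv xro uvfti nioy budd zxb iqnm vsk
Hunk 4: at line 2 remove [uvfti] add [pen,xfjb,jbqoj] -> 11 lines: zjrw mpmv xro pen xfjb jbqoj nioy budd zxb iqnm vsk
Final line 6: jbqoj

Answer: jbqoj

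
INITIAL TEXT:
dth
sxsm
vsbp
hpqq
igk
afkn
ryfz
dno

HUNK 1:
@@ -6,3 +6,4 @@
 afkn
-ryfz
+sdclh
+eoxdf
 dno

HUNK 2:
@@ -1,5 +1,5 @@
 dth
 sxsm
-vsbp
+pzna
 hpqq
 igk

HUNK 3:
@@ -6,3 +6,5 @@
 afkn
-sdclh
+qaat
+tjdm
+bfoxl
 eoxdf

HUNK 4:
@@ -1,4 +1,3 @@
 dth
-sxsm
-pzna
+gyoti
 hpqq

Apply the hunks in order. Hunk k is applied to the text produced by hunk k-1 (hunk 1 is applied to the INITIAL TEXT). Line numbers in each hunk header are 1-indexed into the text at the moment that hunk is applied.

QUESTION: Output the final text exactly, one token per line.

Hunk 1: at line 6 remove [ryfz] add [sdclh,eoxdf] -> 9 lines: dth sxsm vsbp hpqq igk afkn sdclh eoxdf dno
Hunk 2: at line 1 remove [vsbp] add [pzna] -> 9 lines: dth sxsm pzna hpqq igk afkn sdclh eoxdf dno
Hunk 3: at line 6 remove [sdclh] add [qaat,tjdm,bfoxl] -> 11 lines: dth sxsm pzna hpqq igk afkn qaat tjdm bfoxl eoxdf dno
Hunk 4: at line 1 remove [sxsm,pzna] add [gyoti] -> 10 lines: dth gyoti hpqq igk afkn qaat tjdm bfoxl eoxdf dno

Answer: dth
gyoti
hpqq
igk
afkn
qaat
tjdm
bfoxl
eoxdf
dno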